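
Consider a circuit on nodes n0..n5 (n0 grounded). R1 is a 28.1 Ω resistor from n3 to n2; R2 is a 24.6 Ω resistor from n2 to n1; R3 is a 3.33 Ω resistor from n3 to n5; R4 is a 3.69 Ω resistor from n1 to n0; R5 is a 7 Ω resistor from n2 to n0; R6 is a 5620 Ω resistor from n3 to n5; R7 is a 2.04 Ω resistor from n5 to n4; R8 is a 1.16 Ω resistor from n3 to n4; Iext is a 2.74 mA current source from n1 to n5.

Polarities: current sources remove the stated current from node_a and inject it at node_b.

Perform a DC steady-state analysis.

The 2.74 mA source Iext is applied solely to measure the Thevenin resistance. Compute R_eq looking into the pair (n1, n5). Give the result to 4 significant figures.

R_eq = 37.18 Ω

MNA unknowns: 5 node voltages V₁..V_5
R1: Y=0.03559 on G[3,2]
R2: Y=0.04065 on G[2,1]
R3: Y=0.3003 on G[3,5]
R4: Y=0.2710 on G[1,0]
R5: Y=0.1429 on G[2,0]
R6: Y=0.0001779 on G[3,5]
R7: Y=0.4902 on G[5,4]
R8: Y=0.8621 on G[3,4]
Iext: z[1]−=0.00274, z[5]+=0.00274
solve → V1=-0.007048, V2=0.01337, V3=0.09036, V4=0.09198, V5=0.09483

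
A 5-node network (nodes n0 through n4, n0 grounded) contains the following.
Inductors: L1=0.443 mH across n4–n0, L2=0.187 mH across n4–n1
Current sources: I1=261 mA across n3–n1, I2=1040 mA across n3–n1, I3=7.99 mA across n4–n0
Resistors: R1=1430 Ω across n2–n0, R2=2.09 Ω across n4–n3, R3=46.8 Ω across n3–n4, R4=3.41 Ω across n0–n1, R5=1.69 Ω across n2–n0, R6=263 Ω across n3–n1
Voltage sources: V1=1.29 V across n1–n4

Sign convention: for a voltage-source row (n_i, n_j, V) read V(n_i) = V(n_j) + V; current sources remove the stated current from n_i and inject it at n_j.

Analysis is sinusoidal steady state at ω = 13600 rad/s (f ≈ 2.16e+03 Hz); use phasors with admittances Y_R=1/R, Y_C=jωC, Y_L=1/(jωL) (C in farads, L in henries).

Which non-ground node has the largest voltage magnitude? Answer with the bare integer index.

Apply KCL at each of the 4 non-ground nodes and solve the resulting linear system.
Node n1: branches {I1, I2, L2, R4, R6, V1} → V_1 = 0.2924-0.5647j
Node n2: branches {R1, R5} → V_2 = 0.000+0.000j
Node n3: branches {I1, I2, R2, R3, R6} → V_3 = -3.571-0.5647j
Node n4: branches {L1, L2, R2, I3, R3, V1} → V_4 = -0.9976-0.5647j
Source currents: i(V1)=1.201+0.6728j

3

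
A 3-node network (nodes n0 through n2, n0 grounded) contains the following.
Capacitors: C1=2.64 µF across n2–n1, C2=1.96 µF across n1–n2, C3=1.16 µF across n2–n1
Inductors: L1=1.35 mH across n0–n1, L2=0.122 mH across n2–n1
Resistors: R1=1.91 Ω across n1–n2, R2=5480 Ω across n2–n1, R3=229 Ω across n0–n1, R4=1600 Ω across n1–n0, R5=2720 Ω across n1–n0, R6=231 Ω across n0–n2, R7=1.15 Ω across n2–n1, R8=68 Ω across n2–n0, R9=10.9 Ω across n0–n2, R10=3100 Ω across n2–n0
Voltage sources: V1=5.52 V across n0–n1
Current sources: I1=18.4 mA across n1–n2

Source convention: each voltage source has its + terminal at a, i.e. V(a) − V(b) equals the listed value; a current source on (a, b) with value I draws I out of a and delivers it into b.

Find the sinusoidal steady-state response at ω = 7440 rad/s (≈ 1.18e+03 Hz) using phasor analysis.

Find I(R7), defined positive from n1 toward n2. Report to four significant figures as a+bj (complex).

-0.2442-0.1718j A

Element admittances at ω=7440 rad/s:
  Y(C1) = 0.000+0.01964j S between n2,n1
  Y(C2) = 0.000+0.01458j S between n1,n2
  Y(L1) = 0.000-0.09956j S between n0,n1
  Y(R1) = 0.5236+0.000j S between n1,n2
  Y(L2) = 0.000-1.102j S between n2,n1
  Y(R2) = 0.0001825+0.000j S between n2,n1
  Y(R3) = 0.004367+0.000j S between n0,n1
  Y(R4) = 0.0006250+0.000j S between n1,n0
  Y(R5) = 0.0003676+0.000j S between n1,n0
  Y(R6) = 0.004329+0.000j S between n0,n2
  Y(R7) = 0.8696+0.000j S between n2,n1
  Y(R8) = 0.01471+0.000j S between n2,n0
  Y(R9) = 0.09174+0.000j S between n0,n2
  Y(C3) = 0.000+0.008630j S between n2,n1
  Y(R10) = 0.0003226+0.000j S between n2,n0
  V1: constraint V(n0)−V(n1) = 5.52
  I1: injects 0.0184 A into n2 (from n1)
Assemble and solve the 3×3 MNA system:
  V(n1)=-5.520+0.000j  V(n2)=-5.239+0.1976j
  i(V1)=-0.6117+0.5715j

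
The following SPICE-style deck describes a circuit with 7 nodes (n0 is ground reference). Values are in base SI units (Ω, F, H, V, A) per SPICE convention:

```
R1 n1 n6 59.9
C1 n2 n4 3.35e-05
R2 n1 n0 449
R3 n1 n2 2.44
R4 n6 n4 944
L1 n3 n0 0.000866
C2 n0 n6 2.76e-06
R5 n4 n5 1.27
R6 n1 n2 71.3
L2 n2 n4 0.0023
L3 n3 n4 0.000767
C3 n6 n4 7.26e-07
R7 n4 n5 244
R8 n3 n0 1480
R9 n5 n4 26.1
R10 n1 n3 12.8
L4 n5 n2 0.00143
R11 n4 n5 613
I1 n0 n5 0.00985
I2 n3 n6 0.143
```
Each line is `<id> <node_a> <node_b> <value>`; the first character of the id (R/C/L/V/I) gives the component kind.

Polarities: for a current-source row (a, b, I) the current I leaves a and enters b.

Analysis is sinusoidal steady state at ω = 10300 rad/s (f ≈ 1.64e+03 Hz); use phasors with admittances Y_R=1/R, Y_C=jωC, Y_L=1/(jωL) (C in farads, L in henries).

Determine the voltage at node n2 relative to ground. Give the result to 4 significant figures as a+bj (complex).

0.5700-0.5756j V

MNA unknowns: 6 node voltages V₁..V_6
R1: Y=0.01669+0.000j on G[1,6]
C1: Y=0.000+0.3451j on G[2,4]
R2: Y=0.002227+0.000j on G[1,0]
R3: Y=0.4098+0.000j on G[1,2]
R4: Y=0.001059+0.000j on G[6,4]
L1: Y=0.000-0.1121j on G[3,0]
C2: Y=0.000+0.02843j on G[0,6]
R5: Y=0.7874+0.000j on G[4,5]
R6: Y=0.01403+0.000j on G[1,2]
L2: Y=0.000-0.04221j on G[2,4]
L3: Y=0.000-0.1266j on G[3,4]
C3: Y=0.000+0.007478j on G[6,4]
R7: Y=0.004098+0.000j on G[4,5]
R8: Y=0.0006757+0.000j on G[3,0]
R9: Y=0.03831+0.000j on G[5,4]
R10: Y=0.07812+0.000j on G[1,3]
L4: Y=0.000-0.06789j on G[5,2]
R11: Y=0.001631+0.000j on G[4,5]
I1: z[0]−=0.00985, z[5]+=0.00985
I2: z[3]−=0.143, z[6]+=0.143
solve → V1=0.5732-0.7094j, V2=0.5700-0.5756j, V3=0.3871-0.8383j, V4=0.8140-0.5638j, V5=0.8232-0.5431j, V6=1.602-3.598j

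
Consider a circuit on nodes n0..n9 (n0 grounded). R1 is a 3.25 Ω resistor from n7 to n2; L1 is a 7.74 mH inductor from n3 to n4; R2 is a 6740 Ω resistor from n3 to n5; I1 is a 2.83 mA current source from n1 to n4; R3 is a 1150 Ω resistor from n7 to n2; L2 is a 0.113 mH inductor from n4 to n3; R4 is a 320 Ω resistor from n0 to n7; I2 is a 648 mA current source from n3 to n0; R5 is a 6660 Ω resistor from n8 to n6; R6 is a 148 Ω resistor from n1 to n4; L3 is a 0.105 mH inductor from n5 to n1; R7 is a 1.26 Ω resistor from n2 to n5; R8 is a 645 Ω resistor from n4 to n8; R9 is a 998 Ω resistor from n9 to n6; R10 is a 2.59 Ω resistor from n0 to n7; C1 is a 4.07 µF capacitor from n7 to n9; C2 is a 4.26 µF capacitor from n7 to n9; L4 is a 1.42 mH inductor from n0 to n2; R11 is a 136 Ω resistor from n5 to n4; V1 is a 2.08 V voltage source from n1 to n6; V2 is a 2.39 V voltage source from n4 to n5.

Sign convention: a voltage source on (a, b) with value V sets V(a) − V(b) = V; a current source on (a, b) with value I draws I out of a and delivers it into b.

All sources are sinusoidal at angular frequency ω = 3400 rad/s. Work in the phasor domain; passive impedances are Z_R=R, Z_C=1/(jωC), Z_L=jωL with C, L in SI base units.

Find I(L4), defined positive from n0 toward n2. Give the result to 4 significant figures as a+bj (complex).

MNA unknowns: 9 node voltages V₁..V_9 plus 2 source currents (V1, V2)
R1: Y=0.3077+0.000j on G[7,2]
L1: Y=0.000-0.03800j on G[3,4]
R2: Y=0.0001484+0.000j on G[3,5]
I1: z[1]−=0.00283, z[4]+=0.00283
R3: Y=0.0008696+0.000j on G[7,2]
L2: Y=0.000-2.603j on G[4,3]
R4: Y=0.003125+0.000j on G[0,7]
I2: z[3]−=0.648, z[0]+=0.648
R5: Y=0.0001502+0.000j on G[8,6]
R6: Y=0.006757+0.000j on G[1,4]
L3: Y=0.000-2.801j on G[5,1]
R7: Y=0.7937+0.000j on G[2,5]
R8: Y=0.001550+0.000j on G[4,8]
R9: Y=0.001002+0.000j on G[9,6]
R10: Y=0.3861+0.000j on G[0,7]
C1: Y=0.000+0.01384j on G[7,9]
C2: Y=0.000+0.01448j on G[7,9]
L4: Y=0.000-0.2071j on G[0,2]
R11: Y=0.007353+0.000j on G[5,4]
V1: row V1−V6=2.08, i_V1 at 1,6
V2: row V4−V5=2.39, i_V2 at 4,5
solve → V1=-2.347-1.835j, V2=-1.535-1.843j, V3=0.04342-2.087j, V4=0.04343-1.842j, V5=-2.347-1.842j, V6=-4.427-1.835j, V7=-0.6840-0.8167j, V8=-0.3513-1.841j, V9=-0.7247-0.6857j
aux → i_V1=-0.004322-0.001151j, i_V2=-0.6799+7.985e-05j

0.3818-0.3179j A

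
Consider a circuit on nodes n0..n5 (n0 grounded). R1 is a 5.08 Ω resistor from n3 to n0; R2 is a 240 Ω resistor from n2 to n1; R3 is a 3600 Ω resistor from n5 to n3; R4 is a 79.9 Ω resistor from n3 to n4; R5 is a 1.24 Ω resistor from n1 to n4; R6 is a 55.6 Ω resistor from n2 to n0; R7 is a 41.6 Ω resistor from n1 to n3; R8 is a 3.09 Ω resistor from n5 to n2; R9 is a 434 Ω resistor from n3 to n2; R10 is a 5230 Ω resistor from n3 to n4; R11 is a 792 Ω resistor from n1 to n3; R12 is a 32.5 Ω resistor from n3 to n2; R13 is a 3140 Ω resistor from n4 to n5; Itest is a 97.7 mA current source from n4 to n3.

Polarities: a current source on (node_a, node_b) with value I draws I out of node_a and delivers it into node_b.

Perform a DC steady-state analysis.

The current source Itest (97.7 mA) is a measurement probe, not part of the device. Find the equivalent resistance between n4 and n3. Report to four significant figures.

R_eq = 24.33 Ω

Apply KCL at each of the 5 non-ground nodes and solve the resulting linear system.
Node n1: branches {R2, R5, R7, R11} → V_1 = -2.278
Node n2: branches {R2, R6, R8, R9, R12} → V_2 = -0.1740
Node n3: branches {R1, R3, R4, R7, R9, R10, R11, R12, Itest} → V_3 = 0.01590
Node n4: branches {R4, R5, R10, R13, Itest} → V_4 = -2.361
Node n5: branches {R3, R8, R13} → V_5 = -0.1760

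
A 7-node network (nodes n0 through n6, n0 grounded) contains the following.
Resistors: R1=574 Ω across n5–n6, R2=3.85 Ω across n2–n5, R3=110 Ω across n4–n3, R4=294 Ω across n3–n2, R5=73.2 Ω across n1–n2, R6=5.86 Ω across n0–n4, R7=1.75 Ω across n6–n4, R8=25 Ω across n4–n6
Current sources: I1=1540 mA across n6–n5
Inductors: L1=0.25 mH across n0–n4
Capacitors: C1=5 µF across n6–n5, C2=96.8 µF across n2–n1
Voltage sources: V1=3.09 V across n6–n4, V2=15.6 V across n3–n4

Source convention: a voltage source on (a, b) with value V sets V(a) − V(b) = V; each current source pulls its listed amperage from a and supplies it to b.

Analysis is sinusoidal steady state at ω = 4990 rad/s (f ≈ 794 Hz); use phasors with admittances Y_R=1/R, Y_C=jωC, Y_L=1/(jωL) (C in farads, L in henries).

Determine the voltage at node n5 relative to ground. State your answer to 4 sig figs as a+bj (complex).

Element admittances at ω=4990 rad/s:
  Y(R1) = 0.001742+0.000j S between n5,n6
  Y(R2) = 0.2597+0.000j S between n2,n5
  Y(R3) = 0.009091+0.000j S between n4,n3
  I1: injects 1.54 A into n5 (from n6)
  Y(L1) = 0.000-0.8016j S between n0,n4
  Y(C1) = 0.000+0.02495j S between n6,n5
  Y(R4) = 0.003401+0.000j S between n3,n2
  Y(R5) = 0.01366+0.000j S between n1,n2
  Y(R6) = 0.1706+0.000j S between n0,n4
  Y(C2) = 0.000+0.4830j S between n2,n1
  Y(R7) = 0.5714+0.000j S between n6,n4
  Y(R8) = 0.04000+0.000j S between n4,n6
  V1: constraint V(n6)−V(n4) = 3.09
  V2: constraint V(n3)−V(n4) = 15.6
Assemble and solve the 8×8 MNA system:
  V(n1)=15.53-60.08j  V(n2)=15.53-60.08j  V(n3)=15.60+0.000j  V(n4)=0.000+0.000j  V(n5)=15.53-60.86j  V(n6)=3.090+0.000j
  i(V1)=-1.889+0.2043j  i(V2)=-0.1421-0.2043j

15.53-60.86j V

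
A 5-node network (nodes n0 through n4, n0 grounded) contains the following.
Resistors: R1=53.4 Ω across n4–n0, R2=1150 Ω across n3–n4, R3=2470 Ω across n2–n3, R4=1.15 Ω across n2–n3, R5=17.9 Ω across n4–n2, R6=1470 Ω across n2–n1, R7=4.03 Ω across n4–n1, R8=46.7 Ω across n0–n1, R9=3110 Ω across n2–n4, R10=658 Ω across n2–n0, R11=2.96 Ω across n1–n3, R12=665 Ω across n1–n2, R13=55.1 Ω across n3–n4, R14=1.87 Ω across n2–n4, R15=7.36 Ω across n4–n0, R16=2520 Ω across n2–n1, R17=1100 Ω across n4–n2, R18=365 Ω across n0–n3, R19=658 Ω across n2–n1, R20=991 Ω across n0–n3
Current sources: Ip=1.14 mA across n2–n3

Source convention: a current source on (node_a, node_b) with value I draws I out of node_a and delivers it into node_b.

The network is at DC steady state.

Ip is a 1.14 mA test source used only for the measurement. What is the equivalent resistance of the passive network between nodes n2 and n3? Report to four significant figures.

Apply KCL at each of the 4 non-ground nodes and solve the resulting linear system.
Node n1: branches {R6, R7, R8, R11, R12, R16, R19} → V_1 = 0.0004145
Node n2: branches {R3, R4, R5, R6, R9, R10, R12, R14, R16, R17, R19, Ip} → V_2 = -0.0003262
Node n3: branches {R2, R3, R4, R11, R13, R18, R20, Ip} → V_3 = 0.0008085
Node n4: branches {R1, R2, R5, R7, R9, R13, R14, R15, R17} → V_4 = -7.381e-05

R_eq = 0.9953 Ω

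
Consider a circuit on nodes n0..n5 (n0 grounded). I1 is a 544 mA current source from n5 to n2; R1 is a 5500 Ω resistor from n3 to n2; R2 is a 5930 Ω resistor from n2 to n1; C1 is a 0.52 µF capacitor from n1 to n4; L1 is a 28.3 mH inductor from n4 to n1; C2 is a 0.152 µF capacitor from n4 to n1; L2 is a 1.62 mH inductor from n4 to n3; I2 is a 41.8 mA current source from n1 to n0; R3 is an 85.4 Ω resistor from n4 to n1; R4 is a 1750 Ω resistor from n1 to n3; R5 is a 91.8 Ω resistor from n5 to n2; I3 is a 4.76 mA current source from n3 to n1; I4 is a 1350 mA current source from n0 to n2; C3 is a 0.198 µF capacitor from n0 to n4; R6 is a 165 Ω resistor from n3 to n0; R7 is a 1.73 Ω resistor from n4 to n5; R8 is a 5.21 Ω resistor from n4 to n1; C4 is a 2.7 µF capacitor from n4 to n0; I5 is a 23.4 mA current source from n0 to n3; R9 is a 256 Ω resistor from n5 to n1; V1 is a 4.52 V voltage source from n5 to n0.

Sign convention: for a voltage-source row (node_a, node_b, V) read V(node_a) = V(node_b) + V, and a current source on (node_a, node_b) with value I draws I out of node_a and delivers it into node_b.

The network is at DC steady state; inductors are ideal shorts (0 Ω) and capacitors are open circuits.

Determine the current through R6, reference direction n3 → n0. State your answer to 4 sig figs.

0.02753 A

Element admittances at DC:
  I1: injects 0.544 A into n2 (from n5)
  Y(R1) = 0.0001818 S between n3,n2
  Y(R2) = 0.0001686 S between n2,n1
  Y(C1) = 0.000 S between n1,n4
  L1: short n4↔n1 (DC inductor)
  Y(C2) = 0.000 S between n4,n1
  L2: short n4↔n3 (DC inductor)
  I2: injects 0.0418 A into n0 (from n1)
  Y(R3) = 0.01171 S between n4,n1
  Y(R4) = 0.0005714 S between n1,n3
  Y(R5) = 0.01089 S between n5,n2
  I3: injects 0.00476 A into n1 (from n3)
  I4: injects 1.35 A into n2 (from n0)
  Y(C3) = 0.000 S between n0,n4
  Y(R6) = 0.006061 S between n3,n0
  Y(R7) = 0.5780 S between n4,n5
  Y(R8) = 0.1919 S between n4,n1
  Y(C4) = 0.000 S between n4,n0
  I5: injects 0.0234 A into n3 (from n0)
  Y(R9) = 0.003906 S between n5,n1
  V1: constraint V(n5)−V(n0) = 4.52
Assemble and solve the 8×8 MNA system:
  V(n1)=4.543  V(n2)=173.0  V(n3)=4.543  V(n4)=4.543  V(n5)=4.520
  i(L1)=0.008725  i(L2)=-0.02173  i(V1)=1.304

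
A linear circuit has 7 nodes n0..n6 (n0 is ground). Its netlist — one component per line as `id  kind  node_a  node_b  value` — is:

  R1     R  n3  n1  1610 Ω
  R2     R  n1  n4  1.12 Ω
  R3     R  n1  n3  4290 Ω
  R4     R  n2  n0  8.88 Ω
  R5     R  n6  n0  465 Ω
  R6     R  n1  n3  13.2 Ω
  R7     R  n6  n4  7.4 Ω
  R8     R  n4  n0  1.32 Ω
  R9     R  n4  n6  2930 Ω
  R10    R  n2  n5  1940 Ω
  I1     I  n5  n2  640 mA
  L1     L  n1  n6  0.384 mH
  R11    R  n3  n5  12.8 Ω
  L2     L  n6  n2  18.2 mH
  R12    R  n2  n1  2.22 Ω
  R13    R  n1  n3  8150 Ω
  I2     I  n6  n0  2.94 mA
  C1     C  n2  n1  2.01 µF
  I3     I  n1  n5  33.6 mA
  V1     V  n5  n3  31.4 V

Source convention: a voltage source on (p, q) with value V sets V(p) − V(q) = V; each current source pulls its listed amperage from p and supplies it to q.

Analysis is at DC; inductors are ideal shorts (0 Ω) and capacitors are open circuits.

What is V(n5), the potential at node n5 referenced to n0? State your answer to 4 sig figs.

Apply KCL at each of the 6 non-ground nodes and solve the resulting linear system.
Node n1: branches {R1, R2, R3, R6, L1, R12, R13, C1, I3} → V_1 = -0.005336
Node n2: branches {R4, R10, I1, L2, R12, C1} → V_2 = -0.005336
Node n3: branches {R1, R3, R6, R11, R13, V1} → V_3 = -8.065
Node n4: branches {R2, R7, R8, R9} → V_4 = -0.003072
Node n5: branches {R10, I1, R11, I3, V1} → V_5 = 23.34
Node n6: branches {R5, R7, R9, L1, L2, I2} → V_6 = -0.005336
Source currents: i(L1)=-0.6500, i(L2)=-0.6526, i(V1)=-3.072

23.34 V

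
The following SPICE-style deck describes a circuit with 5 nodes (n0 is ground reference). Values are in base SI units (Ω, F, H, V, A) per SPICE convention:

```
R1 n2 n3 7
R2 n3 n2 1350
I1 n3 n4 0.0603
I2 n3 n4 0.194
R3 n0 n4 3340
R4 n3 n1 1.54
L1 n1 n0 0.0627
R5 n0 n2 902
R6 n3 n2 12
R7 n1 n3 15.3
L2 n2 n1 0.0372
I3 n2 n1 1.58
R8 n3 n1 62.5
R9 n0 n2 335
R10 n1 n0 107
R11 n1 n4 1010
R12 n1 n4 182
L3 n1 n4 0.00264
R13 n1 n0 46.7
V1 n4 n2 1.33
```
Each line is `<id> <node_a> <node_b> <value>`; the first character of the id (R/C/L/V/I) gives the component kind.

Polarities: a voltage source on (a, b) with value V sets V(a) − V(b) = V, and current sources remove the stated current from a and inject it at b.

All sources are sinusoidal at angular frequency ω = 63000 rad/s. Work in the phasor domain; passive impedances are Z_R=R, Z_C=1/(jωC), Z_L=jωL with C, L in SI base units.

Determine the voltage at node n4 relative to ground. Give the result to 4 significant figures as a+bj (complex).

Element admittances at ω=63000 rad/s:
  Y(R1) = 0.1429+0.000j S between n2,n3
  Y(R2) = 0.0007407+0.000j S between n3,n2
  I1: injects 0.0603 A into n4 (from n3)
  I2: injects 0.194 A into n4 (from n3)
  Y(R3) = 0.0002994+0.000j S between n0,n4
  Y(R4) = 0.6494+0.000j S between n3,n1
  Y(L1) = 0.000-0.0002532j S between n1,n0
  Y(R5) = 0.001109+0.000j S between n0,n2
  Y(R6) = 0.08333+0.000j S between n3,n2
  Y(R7) = 0.06536+0.000j S between n1,n3
  Y(L2) = 0.000-0.0004267j S between n2,n1
  I3: injects 1.58 A into n1 (from n2)
  Y(R8) = 0.01600+0.000j S between n3,n1
  Y(R9) = 0.002985+0.000j S between n0,n2
  Y(R10) = 0.009346+0.000j S between n1,n0
  Y(R11) = 0.0009901+0.000j S between n1,n4
  Y(R12) = 0.005495+0.000j S between n1,n4
  Y(L3) = 0.000-0.006013j S between n1,n4
  Y(R13) = 0.02141+0.000j S between n1,n0
  V1: constraint V(n4)−V(n2) = 1.33
Assemble and solve the 5×5 MNA system:
  V(n1)=0.9376+0.03463j  V(n2)=-6.657-0.1885j  V(n3)=-1.128-0.01823j  V(n4)=-5.327-0.1885j
  i(V1)=0.2979-0.03616j

-5.327-0.1885j V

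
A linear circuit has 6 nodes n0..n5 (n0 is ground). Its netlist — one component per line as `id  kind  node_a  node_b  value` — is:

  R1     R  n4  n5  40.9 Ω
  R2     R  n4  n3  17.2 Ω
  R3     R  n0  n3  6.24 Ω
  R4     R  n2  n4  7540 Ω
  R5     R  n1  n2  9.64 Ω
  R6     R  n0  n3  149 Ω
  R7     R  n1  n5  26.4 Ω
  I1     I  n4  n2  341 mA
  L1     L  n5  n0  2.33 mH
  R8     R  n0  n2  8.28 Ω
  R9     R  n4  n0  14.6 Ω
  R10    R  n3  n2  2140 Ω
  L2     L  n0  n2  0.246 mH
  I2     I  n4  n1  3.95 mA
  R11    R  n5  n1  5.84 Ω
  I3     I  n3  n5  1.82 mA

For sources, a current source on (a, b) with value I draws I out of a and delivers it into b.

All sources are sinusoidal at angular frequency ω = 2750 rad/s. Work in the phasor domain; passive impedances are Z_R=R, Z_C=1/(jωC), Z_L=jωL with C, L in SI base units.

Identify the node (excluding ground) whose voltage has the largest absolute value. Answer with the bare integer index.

4

Element admittances at ω=2750 rad/s:
  Y(R1) = 0.02445+0.000j S between n4,n5
  Y(R2) = 0.05814+0.000j S between n4,n3
  Y(R3) = 0.1603+0.000j S between n0,n3
  Y(R4) = 0.0001326+0.000j S between n2,n4
  Y(R5) = 0.1037+0.000j S between n1,n2
  Y(R6) = 0.006711+0.000j S between n0,n3
  Y(R7) = 0.03788+0.000j S between n1,n5
  I1: injects 0.341 A into n2 (from n4)
  Y(L1) = 0.000-0.1561j S between n5,n0
  Y(R8) = 0.1208+0.000j S between n0,n2
  Y(R9) = 0.06849+0.000j S between n4,n0
  Y(R10) = 0.0004673+0.000j S between n3,n2
  Y(L2) = 0.000-1.478j S between n0,n2
  I2: injects 0.00395 A into n1 (from n4)
  Y(R11) = 0.1712+0.000j S between n5,n1
  I3: injects 0.00182 A into n5 (from n3)
Assemble and solve the 5×5 MNA system:
  V(n1)=-0.1243-0.07780j  V(n2)=0.03831+0.2157j  V(n3)=-0.6718-0.009783j  V(n4)=-2.576-0.03969j  V(n5)=-0.2239-0.2234j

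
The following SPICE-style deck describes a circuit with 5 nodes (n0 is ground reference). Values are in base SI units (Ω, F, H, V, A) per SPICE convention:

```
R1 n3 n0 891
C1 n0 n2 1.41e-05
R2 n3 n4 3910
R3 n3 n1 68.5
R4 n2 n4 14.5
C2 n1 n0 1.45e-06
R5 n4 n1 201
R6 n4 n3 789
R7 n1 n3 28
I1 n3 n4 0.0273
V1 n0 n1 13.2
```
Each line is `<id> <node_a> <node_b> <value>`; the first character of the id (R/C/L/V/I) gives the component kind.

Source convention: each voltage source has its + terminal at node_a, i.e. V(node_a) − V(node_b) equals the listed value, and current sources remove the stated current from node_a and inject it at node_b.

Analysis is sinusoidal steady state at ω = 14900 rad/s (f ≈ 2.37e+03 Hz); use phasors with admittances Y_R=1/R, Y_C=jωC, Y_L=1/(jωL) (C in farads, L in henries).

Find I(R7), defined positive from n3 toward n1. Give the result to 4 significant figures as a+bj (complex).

Element admittances at ω=14900 rad/s:
  Y(R1) = 0.001122+0.000j S between n3,n0
  Y(C1) = 0.000+0.2101j S between n0,n2
  Y(R2) = 0.0002558+0.000j S between n3,n4
  Y(R3) = 0.01460+0.000j S between n3,n1
  Y(R4) = 0.06897+0.000j S between n2,n4
  Y(C2) = 0.000+0.02161j S between n1,n0
  Y(R5) = 0.004975+0.000j S between n4,n1
  Y(R6) = 0.001267+0.000j S between n4,n3
  Y(R7) = 0.03571+0.000j S between n1,n3
  I1: injects 0.0273 A into n4 (from n3)
  V1: constraint V(n0)−V(n1) = 13.2
Assemble and solve the 5×5 MNA system:
  V(n1)=-13.20+0.000j  V(n2)=-0.007118+0.2534j  V(n3)=-13.08+0.006664j  V(n4)=-0.7790+0.2317j
  i(V1)=-0.06791-0.2867j

0.004339+0.0002380j A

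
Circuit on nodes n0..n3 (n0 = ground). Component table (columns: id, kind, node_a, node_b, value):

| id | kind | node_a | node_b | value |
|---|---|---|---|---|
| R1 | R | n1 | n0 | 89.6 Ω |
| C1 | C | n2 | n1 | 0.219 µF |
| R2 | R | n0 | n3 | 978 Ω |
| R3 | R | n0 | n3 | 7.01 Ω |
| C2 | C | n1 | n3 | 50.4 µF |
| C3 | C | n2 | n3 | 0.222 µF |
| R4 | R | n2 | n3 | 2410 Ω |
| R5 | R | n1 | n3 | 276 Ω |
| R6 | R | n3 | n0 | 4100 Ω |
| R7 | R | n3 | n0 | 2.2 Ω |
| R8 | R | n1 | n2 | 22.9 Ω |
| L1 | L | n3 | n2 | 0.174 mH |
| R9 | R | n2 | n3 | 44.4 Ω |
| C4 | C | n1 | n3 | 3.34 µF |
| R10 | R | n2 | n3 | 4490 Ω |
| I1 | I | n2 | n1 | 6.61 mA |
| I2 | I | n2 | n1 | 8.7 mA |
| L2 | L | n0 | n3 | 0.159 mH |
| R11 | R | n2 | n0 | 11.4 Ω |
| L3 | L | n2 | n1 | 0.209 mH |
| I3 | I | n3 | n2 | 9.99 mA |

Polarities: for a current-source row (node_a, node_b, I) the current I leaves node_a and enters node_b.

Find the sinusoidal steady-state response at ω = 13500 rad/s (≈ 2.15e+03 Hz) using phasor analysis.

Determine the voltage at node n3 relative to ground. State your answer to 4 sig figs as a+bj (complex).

-0.001147+0.001809j V

MNA unknowns: 3 node voltages V₁..V_3
R1: Y=0.01116+0.000j on G[1,0]
C1: Y=0.000+0.002956j on G[2,1]
R2: Y=0.001022+0.000j on G[0,3]
R3: Y=0.1427+0.000j on G[0,3]
C2: Y=0.000+0.6804j on G[1,3]
C3: Y=0.000+0.002997j on G[2,3]
R4: Y=0.0004149+0.000j on G[2,3]
R5: Y=0.003623+0.000j on G[1,3]
R6: Y=0.0002439+0.000j on G[3,0]
R7: Y=0.4545+0.000j on G[3,0]
R8: Y=0.04367+0.000j on G[1,2]
L1: Y=0.000-0.4257j on G[3,2]
R9: Y=0.02252+0.000j on G[2,3]
C4: Y=0.000+0.04509j on G[1,3]
R10: Y=0.0002227+0.000j on G[2,3]
I1: z[2]−=0.00661, z[1]+=0.00661
I2: z[2]−=0.0087, z[1]+=0.0087
L2: Y=0.000-0.4659j on G[0,3]
R11: Y=0.08772+0.000j on G[2,0]
L3: Y=0.000-0.3544j on G[2,1]
I3: z[3]−=0.00999, z[2]+=0.00999
solve → V1=0.001292-0.02233j, V2=-0.001947-0.01559j, V3=-0.001147+0.001809j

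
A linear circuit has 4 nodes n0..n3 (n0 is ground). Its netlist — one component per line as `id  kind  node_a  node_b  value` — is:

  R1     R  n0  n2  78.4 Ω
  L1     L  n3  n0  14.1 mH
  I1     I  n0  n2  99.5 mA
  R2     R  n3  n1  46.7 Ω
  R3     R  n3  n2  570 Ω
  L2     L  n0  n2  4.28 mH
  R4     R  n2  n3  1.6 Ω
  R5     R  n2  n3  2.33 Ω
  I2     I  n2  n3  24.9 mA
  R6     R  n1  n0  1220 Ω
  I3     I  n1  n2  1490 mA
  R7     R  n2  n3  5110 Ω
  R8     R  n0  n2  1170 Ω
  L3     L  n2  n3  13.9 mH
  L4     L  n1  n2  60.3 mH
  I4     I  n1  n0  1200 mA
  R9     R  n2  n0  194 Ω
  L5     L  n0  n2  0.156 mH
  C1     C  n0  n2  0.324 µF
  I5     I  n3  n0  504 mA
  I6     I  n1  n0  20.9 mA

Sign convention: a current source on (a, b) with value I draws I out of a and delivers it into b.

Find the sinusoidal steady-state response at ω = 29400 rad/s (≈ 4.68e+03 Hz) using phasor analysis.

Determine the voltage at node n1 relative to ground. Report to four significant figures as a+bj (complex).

-125.2-9.884j V

Apply KCL at each of the 3 non-ground nodes and solve the resulting linear system.
Node n1: branches {R2, R6, I3, L4, I4, I6} → V_1 = -125.2-9.884j
Node n2: branches {R1, I1, R3, L2, R4, R5, I2, I3, R7, R8, L3, L4, R9, L5, C1} → V_2 = -0.5970-6.905j
Node n3: branches {L1, R2, R3, R4, R5, I2, R7, L3, I5} → V_3 = -3.503-6.979j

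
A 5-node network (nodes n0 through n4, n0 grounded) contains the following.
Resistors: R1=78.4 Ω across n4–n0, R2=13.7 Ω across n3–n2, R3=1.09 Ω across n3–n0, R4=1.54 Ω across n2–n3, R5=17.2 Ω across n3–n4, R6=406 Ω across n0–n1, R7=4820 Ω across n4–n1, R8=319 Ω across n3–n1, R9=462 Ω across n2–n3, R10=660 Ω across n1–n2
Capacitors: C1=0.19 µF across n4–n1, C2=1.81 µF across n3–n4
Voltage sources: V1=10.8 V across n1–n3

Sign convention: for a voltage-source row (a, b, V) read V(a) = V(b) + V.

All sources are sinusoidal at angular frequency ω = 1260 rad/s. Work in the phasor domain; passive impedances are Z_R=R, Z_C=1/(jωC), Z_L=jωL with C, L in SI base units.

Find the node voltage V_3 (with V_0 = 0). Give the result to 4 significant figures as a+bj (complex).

MNA unknowns: 4 node voltages V₁..V_4 plus 1 source current (V1)
R1: Y=0.01276+0.000j on G[4,0]
R2: Y=0.07299+0.000j on G[3,2]
R3: Y=0.9174+0.000j on G[3,0]
C1: Y=0.000+0.0002394j on G[4,1]
R4: Y=0.6494+0.000j on G[2,3]
R5: Y=0.05814+0.000j on G[3,4]
R6: Y=0.002463+0.000j on G[0,1]
R7: Y=0.0002075+0.000j on G[4,1]
R8: Y=0.003135+0.000j on G[3,1]
R9: Y=0.002165+0.000j on G[2,3]
C2: Y=0.000+0.002281j on G[3,4]
R10: Y=0.001515+0.000j on G[1,2]
V1: row V1−V3=10.8, i_V1 at 1,3
solve → V1=10.77-0.0004801j, V2=-0.006502-0.0004801j, V3=-0.02904-0.0004801j, V4=0.008926+0.03462j
aux → i_V1=-0.07896-0.002568j

-0.02904-0.0004801j V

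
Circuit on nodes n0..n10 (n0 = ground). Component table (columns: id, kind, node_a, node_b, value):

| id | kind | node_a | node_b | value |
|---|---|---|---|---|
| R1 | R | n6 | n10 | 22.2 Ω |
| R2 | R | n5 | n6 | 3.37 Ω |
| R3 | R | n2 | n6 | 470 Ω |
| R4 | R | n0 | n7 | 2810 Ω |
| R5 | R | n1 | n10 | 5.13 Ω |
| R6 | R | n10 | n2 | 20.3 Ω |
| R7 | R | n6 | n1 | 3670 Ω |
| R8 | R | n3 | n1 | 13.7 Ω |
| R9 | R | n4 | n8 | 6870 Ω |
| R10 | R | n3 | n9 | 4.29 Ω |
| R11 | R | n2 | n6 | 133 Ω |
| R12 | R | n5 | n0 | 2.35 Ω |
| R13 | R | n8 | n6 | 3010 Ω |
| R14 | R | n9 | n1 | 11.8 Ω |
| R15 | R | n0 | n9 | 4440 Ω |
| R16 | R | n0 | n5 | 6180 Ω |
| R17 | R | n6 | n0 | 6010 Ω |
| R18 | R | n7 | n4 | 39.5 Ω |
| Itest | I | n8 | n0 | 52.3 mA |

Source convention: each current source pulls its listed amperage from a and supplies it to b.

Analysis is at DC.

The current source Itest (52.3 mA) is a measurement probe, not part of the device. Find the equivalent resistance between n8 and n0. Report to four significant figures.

Element admittances at DC:
  Y(R1) = 0.04505 S between n6,n10
  Y(R2) = 0.2967 S between n5,n6
  Y(R3) = 0.002128 S between n2,n6
  Y(R4) = 0.0003559 S between n0,n7
  Y(R5) = 0.1949 S between n1,n10
  Y(R6) = 0.04926 S between n10,n2
  Y(R7) = 0.0002725 S between n6,n1
  Y(R8) = 0.07299 S between n3,n1
  Y(R9) = 0.0001456 S between n4,n8
  Y(R10) = 0.2331 S between n3,n9
  Y(R11) = 0.007519 S between n2,n6
  Y(R12) = 0.4255 S between n5,n0
  Y(R13) = 0.0003322 S between n8,n6
  Y(R14) = 0.08475 S between n9,n1
  Y(R15) = 0.0002252 S between n0,n9
  Y(R16) = 0.0001618 S between n0,n5
  Y(R17) = 0.0001664 S between n6,n0
  Y(R18) = 0.02532 S between n7,n4
  Itest: injects 0.0523 A into n0 (from n8)
Assemble and solve the 10×10 MNA system:
  V(n1)=-0.2266  V(n2)=-0.2270  V(n3)=-0.2263  V(n4)=-35.29  V(n5)=-0.09356  V(n6)=-0.2278  V(n7)=-34.80  V(n8)=-120.4  V(n9)=-0.2262  V(n10)=-0.2268

R_eq = 2302. Ω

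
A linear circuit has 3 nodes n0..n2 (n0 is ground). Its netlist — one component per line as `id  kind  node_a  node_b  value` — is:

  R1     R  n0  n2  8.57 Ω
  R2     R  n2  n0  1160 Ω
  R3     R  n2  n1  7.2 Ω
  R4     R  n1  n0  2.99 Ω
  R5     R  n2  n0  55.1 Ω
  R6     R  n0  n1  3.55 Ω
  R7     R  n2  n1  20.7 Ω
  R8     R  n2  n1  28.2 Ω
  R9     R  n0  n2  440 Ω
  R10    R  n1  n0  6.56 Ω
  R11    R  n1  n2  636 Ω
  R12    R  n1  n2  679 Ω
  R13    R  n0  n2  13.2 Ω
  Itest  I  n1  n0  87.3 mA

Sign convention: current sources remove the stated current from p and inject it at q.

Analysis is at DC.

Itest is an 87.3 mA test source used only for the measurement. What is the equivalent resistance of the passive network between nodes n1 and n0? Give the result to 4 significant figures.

Element admittances at DC:
  Y(R1) = 0.1167 S between n0,n2
  Y(R2) = 0.0008621 S between n2,n0
  Y(R3) = 0.1389 S between n2,n1
  Y(R4) = 0.3344 S between n1,n0
  Y(R5) = 0.01815 S between n2,n0
  Y(R6) = 0.2817 S between n0,n1
  Y(R7) = 0.04831 S between n2,n1
  Y(R8) = 0.03546 S between n2,n1
  Y(R9) = 0.002273 S between n0,n2
  Y(R10) = 0.1524 S between n1,n0
  Y(R11) = 0.001572 S between n1,n2
  Y(R12) = 0.001473 S between n1,n2
  Y(R13) = 0.07576 S between n0,n2
  Itest: injects 0.0873 A into n0 (from n1)
Assemble and solve the 2×2 MNA system:
  V(n1)=-0.09939  V(n2)=-0.05105

R_eq = 1.138 Ω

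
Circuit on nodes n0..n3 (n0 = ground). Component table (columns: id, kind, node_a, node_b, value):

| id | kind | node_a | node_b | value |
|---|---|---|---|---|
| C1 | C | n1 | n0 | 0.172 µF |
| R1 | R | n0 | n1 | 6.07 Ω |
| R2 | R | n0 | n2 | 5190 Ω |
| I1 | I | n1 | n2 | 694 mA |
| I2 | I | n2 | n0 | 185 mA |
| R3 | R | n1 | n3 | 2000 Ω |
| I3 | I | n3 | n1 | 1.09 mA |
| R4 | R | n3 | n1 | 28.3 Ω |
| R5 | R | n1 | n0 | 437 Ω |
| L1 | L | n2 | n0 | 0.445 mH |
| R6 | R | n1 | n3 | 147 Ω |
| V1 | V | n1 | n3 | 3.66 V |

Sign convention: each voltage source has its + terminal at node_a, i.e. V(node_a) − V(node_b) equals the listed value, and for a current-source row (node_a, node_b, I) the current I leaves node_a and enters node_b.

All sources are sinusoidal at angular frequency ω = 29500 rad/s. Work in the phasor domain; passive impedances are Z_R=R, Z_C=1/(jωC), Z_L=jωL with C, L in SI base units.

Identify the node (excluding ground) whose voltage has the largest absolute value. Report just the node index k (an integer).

3

Apply KCL at each of the 3 non-ground nodes and solve the resulting linear system.
Node n1: branches {C1, R1, I1, R3, I3, R4, R5, R6, V1} → V_1 = -4.151+0.1261j
Node n2: branches {R2, I1, I2, L1} → V_2 = 0.01690+6.682j
Node n3: branches {R3, I3, R4, R6, V1} → V_3 = -7.811+0.1261j
Source currents: i(V1)=-0.1550+0.000j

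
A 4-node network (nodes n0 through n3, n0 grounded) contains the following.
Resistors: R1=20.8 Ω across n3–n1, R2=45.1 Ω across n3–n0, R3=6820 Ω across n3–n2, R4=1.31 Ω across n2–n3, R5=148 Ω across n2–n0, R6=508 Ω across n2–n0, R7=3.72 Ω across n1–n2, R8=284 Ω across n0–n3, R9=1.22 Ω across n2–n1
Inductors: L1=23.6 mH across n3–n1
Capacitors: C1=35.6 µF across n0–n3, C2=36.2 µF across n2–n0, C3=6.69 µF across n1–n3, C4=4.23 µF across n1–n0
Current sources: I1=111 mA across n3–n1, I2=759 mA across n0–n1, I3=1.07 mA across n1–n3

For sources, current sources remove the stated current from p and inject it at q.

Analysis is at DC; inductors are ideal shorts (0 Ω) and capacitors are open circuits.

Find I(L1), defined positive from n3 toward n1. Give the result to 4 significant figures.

-0.7562 A

Apply KCL at each of the 3 non-ground nodes and solve the resulting linear system.
Node n1: branches {R1, L1, C3, R7, I1, C4, I2, R9, I3} → V_1 = 22.08
Node n2: branches {R3, R4, R5, C2, R6, R7, R9} → V_2 = 21.97
Node n3: branches {R1, L1, R2, C1, R3, R4, C3, I1, R8, I3} → V_3 = 22.08
Source currents: i(L1)=-0.7562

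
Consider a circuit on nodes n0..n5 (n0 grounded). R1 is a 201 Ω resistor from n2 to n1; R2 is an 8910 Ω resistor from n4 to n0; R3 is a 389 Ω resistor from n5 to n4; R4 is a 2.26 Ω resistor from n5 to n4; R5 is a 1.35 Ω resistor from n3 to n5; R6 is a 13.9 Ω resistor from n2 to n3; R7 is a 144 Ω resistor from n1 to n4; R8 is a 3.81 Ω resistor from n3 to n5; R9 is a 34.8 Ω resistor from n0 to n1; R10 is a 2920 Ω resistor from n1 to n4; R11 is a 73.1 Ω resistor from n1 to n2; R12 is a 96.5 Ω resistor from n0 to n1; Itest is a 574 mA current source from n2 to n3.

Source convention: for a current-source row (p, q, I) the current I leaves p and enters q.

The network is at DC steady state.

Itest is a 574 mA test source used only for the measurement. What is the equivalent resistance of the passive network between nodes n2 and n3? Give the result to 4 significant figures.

Element admittances at DC:
  Y(R1) = 0.004975 S between n2,n1
  Y(R2) = 0.0001122 S between n4,n0
  Y(R3) = 0.002571 S between n5,n4
  Y(R4) = 0.4425 S between n5,n4
  Y(R5) = 0.7407 S between n3,n5
  Y(R6) = 0.07194 S between n2,n3
  Y(R7) = 0.006944 S between n1,n4
  Y(R8) = 0.2625 S between n3,n5
  Y(R9) = 0.02874 S between n0,n1
  Y(R10) = 0.0003425 S between n1,n4
  Y(R11) = 0.01368 S between n1,n2
  Y(R12) = 0.01036 S between n0,n1
  Itest: injects 0.574 A into n3 (from n2)
Assemble and solve the 5×5 MNA system:
  V(n1)=-0.01499  V(n2)=-2.092  V(n3)=5.348  V(n4)=5.222  V(n5)=5.309

R_eq = 12.96 Ω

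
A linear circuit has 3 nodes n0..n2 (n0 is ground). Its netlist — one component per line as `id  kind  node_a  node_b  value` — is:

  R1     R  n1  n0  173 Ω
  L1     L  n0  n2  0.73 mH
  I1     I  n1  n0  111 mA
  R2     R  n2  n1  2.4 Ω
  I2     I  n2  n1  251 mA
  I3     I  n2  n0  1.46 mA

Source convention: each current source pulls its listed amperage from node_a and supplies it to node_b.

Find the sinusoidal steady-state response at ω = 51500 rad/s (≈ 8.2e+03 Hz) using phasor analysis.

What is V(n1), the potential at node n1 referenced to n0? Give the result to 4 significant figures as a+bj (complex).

-0.5377-4.055j V

MNA unknowns: 2 node voltages V₁..V_2
R1: Y=0.005780+0.000j on G[1,0]
L1: Y=0.000-0.02660j on G[0,2]
I1: z[1]−=0.111, z[0]+=0.111
R2: Y=0.4167+0.000j on G[2,1]
I2: z[2]−=0.251, z[1]+=0.251
I3: z[2]−=0.00146, z[0]+=0.00146
solve → V1=-0.5377-4.055j, V2=-0.8812-4.111j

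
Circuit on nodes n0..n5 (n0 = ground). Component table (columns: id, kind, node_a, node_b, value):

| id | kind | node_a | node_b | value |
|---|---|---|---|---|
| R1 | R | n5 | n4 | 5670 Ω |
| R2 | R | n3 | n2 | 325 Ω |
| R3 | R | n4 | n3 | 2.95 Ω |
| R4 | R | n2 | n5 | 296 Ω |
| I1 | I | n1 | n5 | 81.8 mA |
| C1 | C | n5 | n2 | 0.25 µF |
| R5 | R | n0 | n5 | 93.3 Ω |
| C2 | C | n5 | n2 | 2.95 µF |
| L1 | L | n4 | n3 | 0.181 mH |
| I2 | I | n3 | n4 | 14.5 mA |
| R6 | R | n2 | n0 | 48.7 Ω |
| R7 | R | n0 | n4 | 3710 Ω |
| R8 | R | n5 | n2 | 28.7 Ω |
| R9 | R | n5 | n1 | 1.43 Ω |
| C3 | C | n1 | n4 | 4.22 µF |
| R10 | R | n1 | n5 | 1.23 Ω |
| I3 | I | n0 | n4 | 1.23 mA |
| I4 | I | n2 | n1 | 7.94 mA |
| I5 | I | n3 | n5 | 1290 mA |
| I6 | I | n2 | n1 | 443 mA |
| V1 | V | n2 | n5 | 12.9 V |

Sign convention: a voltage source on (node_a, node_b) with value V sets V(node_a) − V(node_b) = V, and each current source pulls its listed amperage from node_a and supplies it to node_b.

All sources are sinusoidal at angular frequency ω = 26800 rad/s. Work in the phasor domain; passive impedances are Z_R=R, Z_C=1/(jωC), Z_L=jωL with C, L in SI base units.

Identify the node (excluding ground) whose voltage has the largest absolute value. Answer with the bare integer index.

MNA unknowns: 5 node voltages V₁..V_5 plus 1 source current (V1)
R1: Y=0.0001764+0.000j on G[5,4]
R2: Y=0.003077+0.000j on G[3,2]
R3: Y=0.3390+0.000j on G[4,3]
R4: Y=0.003378+0.000j on G[2,5]
I1: z[1]−=0.0818, z[5]+=0.0818
C1: Y=0.000+0.006700j on G[5,2]
R5: Y=0.01072+0.000j on G[0,5]
C2: Y=0.000+0.07906j on G[5,2]
L1: Y=0.000-0.2062j on G[4,3]
I2: z[3]−=0.0145, z[4]+=0.0145
R6: Y=0.02053+0.000j on G[2,0]
R7: Y=0.0002695+0.000j on G[0,4]
R8: Y=0.03484+0.000j on G[5,2]
R9: Y=0.6993+0.000j on G[5,1]
C3: Y=0.000+0.1131j on G[1,4]
R10: Y=0.8130+0.000j on G[1,5]
I3: z[0]−=0.00123, z[4]+=0.00123
I4: z[2]−=0.00794, z[1]+=0.00794
I5: z[3]−=1.29, z[5]+=1.29
I6: z[2]−=0.443, z[1]+=0.443
V1: row V2−V5=12.9, i_V1 at 2,5
solve → V1=-8.930-0.1151j, V2=4.543-0.09323j, V3=-11.89+9.107j, V4=-9.223+10.81j, V5=-8.357-0.09323j
aux → i_V1=-1.088-1.076j

3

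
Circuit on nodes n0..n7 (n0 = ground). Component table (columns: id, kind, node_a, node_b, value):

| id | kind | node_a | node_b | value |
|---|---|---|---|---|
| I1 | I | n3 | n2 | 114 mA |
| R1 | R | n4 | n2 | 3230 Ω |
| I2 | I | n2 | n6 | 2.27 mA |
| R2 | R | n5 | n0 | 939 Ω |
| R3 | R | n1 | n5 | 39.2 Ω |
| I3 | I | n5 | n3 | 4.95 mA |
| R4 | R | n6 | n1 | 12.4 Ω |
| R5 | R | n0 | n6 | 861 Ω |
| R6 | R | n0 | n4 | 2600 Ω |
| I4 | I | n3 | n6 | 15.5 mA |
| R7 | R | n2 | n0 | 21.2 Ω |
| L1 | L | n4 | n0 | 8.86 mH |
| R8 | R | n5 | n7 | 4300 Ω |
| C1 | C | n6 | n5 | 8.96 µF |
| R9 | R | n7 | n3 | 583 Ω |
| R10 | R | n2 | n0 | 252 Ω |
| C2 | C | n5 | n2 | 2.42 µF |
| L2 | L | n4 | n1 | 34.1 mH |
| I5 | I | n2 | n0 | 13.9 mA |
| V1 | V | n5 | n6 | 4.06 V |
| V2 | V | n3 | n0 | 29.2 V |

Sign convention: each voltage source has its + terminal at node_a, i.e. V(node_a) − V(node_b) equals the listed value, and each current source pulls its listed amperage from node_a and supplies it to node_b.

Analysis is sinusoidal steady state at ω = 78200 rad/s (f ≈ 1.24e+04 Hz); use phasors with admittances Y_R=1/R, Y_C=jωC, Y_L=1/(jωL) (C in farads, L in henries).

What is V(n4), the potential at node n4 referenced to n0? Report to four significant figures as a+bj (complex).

MNA unknowns: 7 node voltages V₁..V_7 plus 2 source currents (V1, V2)
I1: z[3]−=0.114, z[2]+=0.114
R1: Y=0.0003096+0.000j on G[4,2]
I2: z[2]−=0.00227, z[6]+=0.00227
R2: Y=0.001065+0.000j on G[5,0]
R3: Y=0.02551+0.000j on G[1,5]
I3: z[5]−=0.00495, z[3]+=0.00495
R4: Y=0.08065+0.000j on G[6,1]
R5: Y=0.001161+0.000j on G[0,6]
R6: Y=0.0003846+0.000j on G[0,4]
I4: z[3]−=0.0155, z[6]+=0.0155
R7: Y=0.04717+0.000j on G[2,0]
L1: Y=0.000-0.001443j on G[4,0]
R8: Y=0.0002326+0.000j on G[5,7]
C1: Y=0.000+0.7007j on G[6,5]
R9: Y=0.001715+0.000j on G[7,3]
R10: Y=0.003968+0.000j on G[2,0]
C2: Y=0.000+0.1892j on G[5,2]
L2: Y=0.000-0.0003750j on G[4,1]
I5: z[2]−=0.0139, z[0]+=0.0139
V1: row V5−V6=4.06, i_V1 at 5,6
V2: row V3−V0=29.2, i_V2 at 3,0
solve → V1=-0.8277-0.09813j, V2=2.255+0.0009269j, V3=29.20+0.000j, V4=-0.02791+0.3744j, V5=2.255-0.09530j, V6=-1.805-0.09530j, V7=25.98-0.01138j
aux → i_V1=-0.09868-2.845j, i_V2=-0.1301-1.952e-05j

-0.02791+0.3744j V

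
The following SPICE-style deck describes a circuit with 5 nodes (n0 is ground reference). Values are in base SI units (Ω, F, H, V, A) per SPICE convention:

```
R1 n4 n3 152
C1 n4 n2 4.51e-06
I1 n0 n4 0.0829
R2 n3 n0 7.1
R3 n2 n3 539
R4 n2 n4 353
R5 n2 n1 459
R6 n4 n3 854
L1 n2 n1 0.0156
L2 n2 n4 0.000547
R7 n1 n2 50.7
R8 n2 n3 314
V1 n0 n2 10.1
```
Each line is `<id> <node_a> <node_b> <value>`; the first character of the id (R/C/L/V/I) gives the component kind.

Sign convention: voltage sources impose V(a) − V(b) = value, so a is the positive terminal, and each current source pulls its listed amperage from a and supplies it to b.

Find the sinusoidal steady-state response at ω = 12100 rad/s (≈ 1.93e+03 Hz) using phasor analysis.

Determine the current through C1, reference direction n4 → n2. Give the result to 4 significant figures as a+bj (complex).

-0.08648+0.009132j A

Apply KCL at each of the 4 non-ground nodes and solve the resulting linear system.
Node n1: branches {R5, L1, R7} → V_1 = -10.10+0.000j
Node n2: branches {C1, R3, R4, R5, L1, L2, R7, R8, V1} → V_2 = -10.10+0.000j
Node n3: branches {R1, R2, R3, R6, R8} → V_3 = -0.8324+0.07994j
Node n4: branches {R1, C1, I1, R4, R6, L2} → V_4 = -9.933+1.585j
Source currents: i(V1)=-0.2001+0.01126j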